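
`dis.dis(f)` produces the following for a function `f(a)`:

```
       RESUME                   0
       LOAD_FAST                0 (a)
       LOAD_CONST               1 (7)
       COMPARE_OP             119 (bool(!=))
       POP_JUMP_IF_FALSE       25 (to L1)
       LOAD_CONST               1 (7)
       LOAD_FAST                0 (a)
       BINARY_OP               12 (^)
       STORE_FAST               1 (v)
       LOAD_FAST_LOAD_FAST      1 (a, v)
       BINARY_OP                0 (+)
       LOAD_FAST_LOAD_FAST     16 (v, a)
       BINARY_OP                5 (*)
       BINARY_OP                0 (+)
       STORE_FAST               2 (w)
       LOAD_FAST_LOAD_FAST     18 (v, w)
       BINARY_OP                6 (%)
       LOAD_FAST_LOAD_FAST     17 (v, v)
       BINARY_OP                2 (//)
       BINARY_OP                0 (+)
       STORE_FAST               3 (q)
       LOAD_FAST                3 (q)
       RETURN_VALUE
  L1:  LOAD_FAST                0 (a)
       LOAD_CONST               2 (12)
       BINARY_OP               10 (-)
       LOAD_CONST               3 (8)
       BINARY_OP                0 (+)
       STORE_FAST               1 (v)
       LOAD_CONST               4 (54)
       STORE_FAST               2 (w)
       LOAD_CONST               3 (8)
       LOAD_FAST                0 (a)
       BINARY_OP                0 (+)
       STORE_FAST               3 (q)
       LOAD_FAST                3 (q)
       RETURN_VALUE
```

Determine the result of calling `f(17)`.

LOAD_FAST a → push 17. Stack: [17]
LOAD_CONST → push 7. Stack: [17, 7]
COMPARE_OP bool(!=) → 17 vs 7 = True. Stack: [True]
POP_JUMP_IF_FALSE → pop True; no jump. Stack: []
LOAD_CONST → push 7. Stack: [7]
LOAD_FAST a → push 17. Stack: [7, 17]
BINARY_OP ^ → 7 ^ 17 = 22. Stack: [22]
STORE_FAST v → v=22. Stack: []
LOAD_FAST_LOAD_FAST a,v → push 17,22. Stack: [17, 22]
BINARY_OP + → 17 + 22 = 39. Stack: [39]
LOAD_FAST_LOAD_FAST v,a → push 22,17. Stack: [39, 22, 17]
BINARY_OP * → 22 * 17 = 374. Stack: [39, 374]
BINARY_OP + → 39 + 374 = 413. Stack: [413]
STORE_FAST w → w=413. Stack: []
LOAD_FAST_LOAD_FAST v,w → push 22,413. Stack: [22, 413]
BINARY_OP % → 22 % 413 = 22. Stack: [22]
LOAD_FAST_LOAD_FAST v,v → push 22,22. Stack: [22, 22, 22]
BINARY_OP // → 22 // 22 = 1. Stack: [22, 1]
BINARY_OP + → 22 + 1 = 23. Stack: [23]
STORE_FAST q → q=23. Stack: []
LOAD_FAST q → push 23. Stack: [23]
RETURN_VALUE → return 23.

23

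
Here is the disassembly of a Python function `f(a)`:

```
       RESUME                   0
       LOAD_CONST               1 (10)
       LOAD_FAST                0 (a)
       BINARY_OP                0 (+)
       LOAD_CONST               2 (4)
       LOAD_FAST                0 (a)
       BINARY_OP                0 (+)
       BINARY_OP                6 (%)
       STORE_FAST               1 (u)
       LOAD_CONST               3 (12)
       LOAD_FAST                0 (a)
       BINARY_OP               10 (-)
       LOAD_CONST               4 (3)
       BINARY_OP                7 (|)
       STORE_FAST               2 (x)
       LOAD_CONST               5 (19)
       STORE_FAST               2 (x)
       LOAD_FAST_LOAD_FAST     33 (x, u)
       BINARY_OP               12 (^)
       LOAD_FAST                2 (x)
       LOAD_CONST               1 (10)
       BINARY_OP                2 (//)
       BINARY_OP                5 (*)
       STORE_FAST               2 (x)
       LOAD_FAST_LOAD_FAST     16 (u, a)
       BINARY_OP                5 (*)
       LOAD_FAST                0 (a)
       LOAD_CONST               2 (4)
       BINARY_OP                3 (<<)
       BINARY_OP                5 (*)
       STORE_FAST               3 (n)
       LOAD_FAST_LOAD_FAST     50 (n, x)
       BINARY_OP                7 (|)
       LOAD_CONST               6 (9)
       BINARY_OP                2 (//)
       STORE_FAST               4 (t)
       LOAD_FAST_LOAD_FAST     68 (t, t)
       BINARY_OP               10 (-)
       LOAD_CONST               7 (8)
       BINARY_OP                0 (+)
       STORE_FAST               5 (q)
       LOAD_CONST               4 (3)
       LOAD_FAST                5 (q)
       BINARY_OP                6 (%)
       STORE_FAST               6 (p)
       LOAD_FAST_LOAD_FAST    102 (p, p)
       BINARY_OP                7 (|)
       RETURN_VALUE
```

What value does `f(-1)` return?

LOAD_CONST → push 10. Stack: [10]
LOAD_FAST a → push -1. Stack: [10, -1]
BINARY_OP + → 10 + -1 = 9. Stack: [9]
LOAD_CONST → push 4. Stack: [9, 4]
LOAD_FAST a → push -1. Stack: [9, 4, -1]
BINARY_OP + → 4 + -1 = 3. Stack: [9, 3]
BINARY_OP % → 9 % 3 = 0. Stack: [0]
STORE_FAST u → u=0. Stack: []
LOAD_CONST → push 12. Stack: [12]
LOAD_FAST a → push -1. Stack: [12, -1]
BINARY_OP - → 12 - -1 = 13. Stack: [13]
LOAD_CONST → push 3. Stack: [13, 3]
BINARY_OP | → 13 | 3 = 15. Stack: [15]
STORE_FAST x → x=15. Stack: []
LOAD_CONST → push 19. Stack: [19]
STORE_FAST x → x=19. Stack: []
LOAD_FAST_LOAD_FAST x,u → push 19,0. Stack: [19, 0]
BINARY_OP ^ → 19 ^ 0 = 19. Stack: [19]
LOAD_FAST x → push 19. Stack: [19, 19]
LOAD_CONST → push 10. Stack: [19, 19, 10]
BINARY_OP // → 19 // 10 = 1. Stack: [19, 1]
BINARY_OP * → 19 * 1 = 19. Stack: [19]
STORE_FAST x → x=19. Stack: []
LOAD_FAST_LOAD_FAST u,a → push 0,-1. Stack: [0, -1]
BINARY_OP * → 0 * -1 = 0. Stack: [0]
LOAD_FAST a → push -1. Stack: [0, -1]
LOAD_CONST → push 4. Stack: [0, -1, 4]
BINARY_OP << → -1 << 4 = -16. Stack: [0, -16]
BINARY_OP * → 0 * -16 = 0. Stack: [0]
STORE_FAST n → n=0. Stack: []
LOAD_FAST_LOAD_FAST n,x → push 0,19. Stack: [0, 19]
BINARY_OP | → 0 | 19 = 19. Stack: [19]
LOAD_CONST → push 9. Stack: [19, 9]
BINARY_OP // → 19 // 9 = 2. Stack: [2]
STORE_FAST t → t=2. Stack: []
LOAD_FAST_LOAD_FAST t,t → push 2,2. Stack: [2, 2]
BINARY_OP - → 2 - 2 = 0. Stack: [0]
LOAD_CONST → push 8. Stack: [0, 8]
BINARY_OP + → 0 + 8 = 8. Stack: [8]
STORE_FAST q → q=8. Stack: []
LOAD_CONST → push 3. Stack: [3]
LOAD_FAST q → push 8. Stack: [3, 8]
BINARY_OP % → 3 % 8 = 3. Stack: [3]
STORE_FAST p → p=3. Stack: []
LOAD_FAST_LOAD_FAST p,p → push 3,3. Stack: [3, 3]
BINARY_OP | → 3 | 3 = 3. Stack: [3]
RETURN_VALUE → return 3.

3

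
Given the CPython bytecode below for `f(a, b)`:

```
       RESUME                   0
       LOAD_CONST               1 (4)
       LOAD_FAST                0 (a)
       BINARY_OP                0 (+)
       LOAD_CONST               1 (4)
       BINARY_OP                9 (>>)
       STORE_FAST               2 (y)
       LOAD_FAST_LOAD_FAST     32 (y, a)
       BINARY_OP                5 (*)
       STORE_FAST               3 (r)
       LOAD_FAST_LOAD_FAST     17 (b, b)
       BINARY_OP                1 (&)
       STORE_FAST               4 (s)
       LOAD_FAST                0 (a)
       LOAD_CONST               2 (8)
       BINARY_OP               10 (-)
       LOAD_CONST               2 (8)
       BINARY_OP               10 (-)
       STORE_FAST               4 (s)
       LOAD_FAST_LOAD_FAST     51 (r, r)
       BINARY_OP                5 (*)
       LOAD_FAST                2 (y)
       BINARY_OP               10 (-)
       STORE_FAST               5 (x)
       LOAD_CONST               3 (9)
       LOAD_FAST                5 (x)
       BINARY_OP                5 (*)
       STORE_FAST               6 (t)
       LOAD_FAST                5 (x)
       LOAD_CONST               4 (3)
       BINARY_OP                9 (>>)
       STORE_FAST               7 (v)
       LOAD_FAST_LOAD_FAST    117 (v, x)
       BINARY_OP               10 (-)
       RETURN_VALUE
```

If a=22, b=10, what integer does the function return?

-423

LOAD_CONST → push 4. Stack: [4]
LOAD_FAST a → push 22. Stack: [4, 22]
BINARY_OP + → 4 + 22 = 26. Stack: [26]
LOAD_CONST → push 4. Stack: [26, 4]
BINARY_OP >> → 26 >> 4 = 1. Stack: [1]
STORE_FAST y → y=1. Stack: []
LOAD_FAST_LOAD_FAST y,a → push 1,22. Stack: [1, 22]
BINARY_OP * → 1 * 22 = 22. Stack: [22]
STORE_FAST r → r=22. Stack: []
LOAD_FAST_LOAD_FAST b,b → push 10,10. Stack: [10, 10]
BINARY_OP & → 10 & 10 = 10. Stack: [10]
STORE_FAST s → s=10. Stack: []
LOAD_FAST a → push 22. Stack: [22]
LOAD_CONST → push 8. Stack: [22, 8]
BINARY_OP - → 22 - 8 = 14. Stack: [14]
LOAD_CONST → push 8. Stack: [14, 8]
BINARY_OP - → 14 - 8 = 6. Stack: [6]
STORE_FAST s → s=6. Stack: []
LOAD_FAST_LOAD_FAST r,r → push 22,22. Stack: [22, 22]
BINARY_OP * → 22 * 22 = 484. Stack: [484]
LOAD_FAST y → push 1. Stack: [484, 1]
BINARY_OP - → 484 - 1 = 483. Stack: [483]
STORE_FAST x → x=483. Stack: []
LOAD_CONST → push 9. Stack: [9]
LOAD_FAST x → push 483. Stack: [9, 483]
BINARY_OP * → 9 * 483 = 4347. Stack: [4347]
STORE_FAST t → t=4347. Stack: []
LOAD_FAST x → push 483. Stack: [483]
LOAD_CONST → push 3. Stack: [483, 3]
BINARY_OP >> → 483 >> 3 = 60. Stack: [60]
STORE_FAST v → v=60. Stack: []
LOAD_FAST_LOAD_FAST v,x → push 60,483. Stack: [60, 483]
BINARY_OP - → 60 - 483 = -423. Stack: [-423]
RETURN_VALUE → return -423.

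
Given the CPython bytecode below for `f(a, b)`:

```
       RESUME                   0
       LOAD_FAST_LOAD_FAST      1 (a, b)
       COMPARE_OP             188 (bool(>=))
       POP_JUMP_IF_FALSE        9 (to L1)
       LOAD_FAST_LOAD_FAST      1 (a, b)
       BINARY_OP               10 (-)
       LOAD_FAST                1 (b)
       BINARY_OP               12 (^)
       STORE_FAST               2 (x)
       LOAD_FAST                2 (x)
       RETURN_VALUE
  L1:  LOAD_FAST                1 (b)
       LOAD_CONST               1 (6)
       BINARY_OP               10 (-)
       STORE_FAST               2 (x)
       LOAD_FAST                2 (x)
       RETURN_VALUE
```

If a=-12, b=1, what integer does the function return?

-5

LOAD_FAST_LOAD_FAST a,b → push -12,1. Stack: [-12, 1]
COMPARE_OP bool(>=) → -12 vs 1 = False. Stack: [False]
POP_JUMP_IF_FALSE → pop False; jump. Stack: []
LOAD_FAST b → push 1. Stack: [1]
LOAD_CONST → push 6. Stack: [1, 6]
BINARY_OP - → 1 - 6 = -5. Stack: [-5]
STORE_FAST x → x=-5. Stack: []
LOAD_FAST x → push -5. Stack: [-5]
RETURN_VALUE → return -5.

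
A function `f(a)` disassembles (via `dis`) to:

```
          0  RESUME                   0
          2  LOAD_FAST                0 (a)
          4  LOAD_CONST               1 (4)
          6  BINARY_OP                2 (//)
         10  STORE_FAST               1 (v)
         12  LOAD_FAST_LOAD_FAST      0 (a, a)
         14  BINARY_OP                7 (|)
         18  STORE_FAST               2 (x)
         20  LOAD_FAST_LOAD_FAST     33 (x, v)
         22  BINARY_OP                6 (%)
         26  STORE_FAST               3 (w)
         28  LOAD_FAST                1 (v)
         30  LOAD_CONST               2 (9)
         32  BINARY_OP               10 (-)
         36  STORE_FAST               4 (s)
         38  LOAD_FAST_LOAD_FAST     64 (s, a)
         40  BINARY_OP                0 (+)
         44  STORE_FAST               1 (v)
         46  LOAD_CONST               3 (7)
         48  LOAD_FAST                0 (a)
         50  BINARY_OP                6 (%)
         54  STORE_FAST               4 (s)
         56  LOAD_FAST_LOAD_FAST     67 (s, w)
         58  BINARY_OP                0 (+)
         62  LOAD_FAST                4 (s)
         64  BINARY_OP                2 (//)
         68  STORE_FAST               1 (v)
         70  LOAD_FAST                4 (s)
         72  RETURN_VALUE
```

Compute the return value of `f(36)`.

7

LOAD_FAST a → push 36. Stack: [36]
LOAD_CONST → push 4. Stack: [36, 4]
BINARY_OP // → 36 // 4 = 9. Stack: [9]
STORE_FAST v → v=9. Stack: []
LOAD_FAST_LOAD_FAST a,a → push 36,36. Stack: [36, 36]
BINARY_OP | → 36 | 36 = 36. Stack: [36]
STORE_FAST x → x=36. Stack: []
LOAD_FAST_LOAD_FAST x,v → push 36,9. Stack: [36, 9]
BINARY_OP % → 36 % 9 = 0. Stack: [0]
STORE_FAST w → w=0. Stack: []
LOAD_FAST v → push 9. Stack: [9]
LOAD_CONST → push 9. Stack: [9, 9]
BINARY_OP - → 9 - 9 = 0. Stack: [0]
STORE_FAST s → s=0. Stack: []
LOAD_FAST_LOAD_FAST s,a → push 0,36. Stack: [0, 36]
BINARY_OP + → 0 + 36 = 36. Stack: [36]
STORE_FAST v → v=36. Stack: []
LOAD_CONST → push 7. Stack: [7]
LOAD_FAST a → push 36. Stack: [7, 36]
BINARY_OP % → 7 % 36 = 7. Stack: [7]
STORE_FAST s → s=7. Stack: []
LOAD_FAST_LOAD_FAST s,w → push 7,0. Stack: [7, 0]
BINARY_OP + → 7 + 0 = 7. Stack: [7]
LOAD_FAST s → push 7. Stack: [7, 7]
BINARY_OP // → 7 // 7 = 1. Stack: [1]
STORE_FAST v → v=1. Stack: []
LOAD_FAST s → push 7. Stack: [7]
RETURN_VALUE → return 7.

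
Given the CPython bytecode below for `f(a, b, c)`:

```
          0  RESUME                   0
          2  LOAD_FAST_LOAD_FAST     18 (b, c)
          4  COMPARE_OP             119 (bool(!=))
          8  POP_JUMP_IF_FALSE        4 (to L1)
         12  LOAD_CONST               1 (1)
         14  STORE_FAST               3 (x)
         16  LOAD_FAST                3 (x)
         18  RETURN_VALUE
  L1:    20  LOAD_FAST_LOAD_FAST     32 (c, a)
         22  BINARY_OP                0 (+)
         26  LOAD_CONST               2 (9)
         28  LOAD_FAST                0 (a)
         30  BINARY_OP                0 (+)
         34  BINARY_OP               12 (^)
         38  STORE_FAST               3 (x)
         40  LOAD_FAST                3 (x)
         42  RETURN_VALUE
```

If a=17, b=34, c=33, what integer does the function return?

LOAD_FAST_LOAD_FAST b,c → push 34,33. Stack: [34, 33]
COMPARE_OP bool(!=) → 34 vs 33 = True. Stack: [True]
POP_JUMP_IF_FALSE → pop True; no jump. Stack: []
LOAD_CONST → push 1. Stack: [1]
STORE_FAST x → x=1. Stack: []
LOAD_FAST x → push 1. Stack: [1]
RETURN_VALUE → return 1.

1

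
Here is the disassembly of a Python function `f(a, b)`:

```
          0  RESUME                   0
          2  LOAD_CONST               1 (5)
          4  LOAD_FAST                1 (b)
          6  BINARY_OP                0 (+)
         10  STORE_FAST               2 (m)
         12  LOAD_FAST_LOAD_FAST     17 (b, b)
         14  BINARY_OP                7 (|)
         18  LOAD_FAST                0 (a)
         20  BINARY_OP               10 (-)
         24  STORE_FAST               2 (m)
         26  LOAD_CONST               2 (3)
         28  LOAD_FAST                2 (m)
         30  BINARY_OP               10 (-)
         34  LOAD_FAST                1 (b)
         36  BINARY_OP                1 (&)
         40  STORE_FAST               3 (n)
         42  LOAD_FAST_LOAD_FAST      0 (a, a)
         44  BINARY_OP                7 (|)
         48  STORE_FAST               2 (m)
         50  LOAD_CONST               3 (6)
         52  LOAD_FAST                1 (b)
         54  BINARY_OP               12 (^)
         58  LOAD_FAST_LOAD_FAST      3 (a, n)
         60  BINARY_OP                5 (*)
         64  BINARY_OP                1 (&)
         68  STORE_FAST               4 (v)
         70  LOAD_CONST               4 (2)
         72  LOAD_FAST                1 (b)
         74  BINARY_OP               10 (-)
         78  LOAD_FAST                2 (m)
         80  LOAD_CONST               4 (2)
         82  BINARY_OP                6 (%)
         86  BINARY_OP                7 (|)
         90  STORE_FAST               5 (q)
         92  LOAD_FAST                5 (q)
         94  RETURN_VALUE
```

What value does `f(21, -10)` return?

LOAD_CONST → push 5. Stack: [5]
LOAD_FAST b → push -10. Stack: [5, -10]
BINARY_OP + → 5 + -10 = -5. Stack: [-5]
STORE_FAST m → m=-5. Stack: []
LOAD_FAST_LOAD_FAST b,b → push -10,-10. Stack: [-10, -10]
BINARY_OP | → -10 | -10 = -10. Stack: [-10]
LOAD_FAST a → push 21. Stack: [-10, 21]
BINARY_OP - → -10 - 21 = -31. Stack: [-31]
STORE_FAST m → m=-31. Stack: []
LOAD_CONST → push 3. Stack: [3]
LOAD_FAST m → push -31. Stack: [3, -31]
BINARY_OP - → 3 - -31 = 34. Stack: [34]
LOAD_FAST b → push -10. Stack: [34, -10]
BINARY_OP & → 34 & -10 = 34. Stack: [34]
STORE_FAST n → n=34. Stack: []
LOAD_FAST_LOAD_FAST a,a → push 21,21. Stack: [21, 21]
BINARY_OP | → 21 | 21 = 21. Stack: [21]
STORE_FAST m → m=21. Stack: []
LOAD_CONST → push 6. Stack: [6]
LOAD_FAST b → push -10. Stack: [6, -10]
BINARY_OP ^ → 6 ^ -10 = -16. Stack: [-16]
LOAD_FAST_LOAD_FAST a,n → push 21,34. Stack: [-16, 21, 34]
BINARY_OP * → 21 * 34 = 714. Stack: [-16, 714]
BINARY_OP & → -16 & 714 = 704. Stack: [704]
STORE_FAST v → v=704. Stack: []
LOAD_CONST → push 2. Stack: [2]
LOAD_FAST b → push -10. Stack: [2, -10]
BINARY_OP - → 2 - -10 = 12. Stack: [12]
LOAD_FAST m → push 21. Stack: [12, 21]
LOAD_CONST → push 2. Stack: [12, 21, 2]
BINARY_OP % → 21 % 2 = 1. Stack: [12, 1]
BINARY_OP | → 12 | 1 = 13. Stack: [13]
STORE_FAST q → q=13. Stack: []
LOAD_FAST q → push 13. Stack: [13]
RETURN_VALUE → return 13.

13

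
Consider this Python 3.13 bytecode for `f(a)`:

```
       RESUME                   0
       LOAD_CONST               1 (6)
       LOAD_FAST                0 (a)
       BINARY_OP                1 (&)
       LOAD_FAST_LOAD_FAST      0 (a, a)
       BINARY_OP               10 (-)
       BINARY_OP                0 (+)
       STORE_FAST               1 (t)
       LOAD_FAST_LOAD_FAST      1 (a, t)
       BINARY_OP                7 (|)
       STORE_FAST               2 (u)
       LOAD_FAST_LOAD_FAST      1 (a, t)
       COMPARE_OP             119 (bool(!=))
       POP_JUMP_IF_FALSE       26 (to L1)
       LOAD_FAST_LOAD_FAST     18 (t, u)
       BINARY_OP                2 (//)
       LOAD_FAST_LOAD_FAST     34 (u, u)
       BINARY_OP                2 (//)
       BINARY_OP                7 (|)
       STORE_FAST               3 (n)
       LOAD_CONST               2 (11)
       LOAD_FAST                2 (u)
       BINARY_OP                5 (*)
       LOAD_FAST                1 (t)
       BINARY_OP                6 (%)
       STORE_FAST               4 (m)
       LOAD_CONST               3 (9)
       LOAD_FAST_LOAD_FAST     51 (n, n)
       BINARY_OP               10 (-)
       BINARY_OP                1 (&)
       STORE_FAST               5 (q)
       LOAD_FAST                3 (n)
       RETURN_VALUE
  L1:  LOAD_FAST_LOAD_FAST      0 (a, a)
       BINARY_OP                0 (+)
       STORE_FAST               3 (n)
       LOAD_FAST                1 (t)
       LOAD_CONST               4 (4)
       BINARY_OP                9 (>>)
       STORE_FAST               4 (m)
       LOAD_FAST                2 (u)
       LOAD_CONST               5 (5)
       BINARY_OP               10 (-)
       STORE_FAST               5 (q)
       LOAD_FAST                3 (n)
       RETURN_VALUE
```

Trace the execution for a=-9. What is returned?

-1

LOAD_CONST → push 6. Stack: [6]
LOAD_FAST a → push -9. Stack: [6, -9]
BINARY_OP & → 6 & -9 = 6. Stack: [6]
LOAD_FAST_LOAD_FAST a,a → push -9,-9. Stack: [6, -9, -9]
BINARY_OP - → -9 - -9 = 0. Stack: [6, 0]
BINARY_OP + → 6 + 0 = 6. Stack: [6]
STORE_FAST t → t=6. Stack: []
LOAD_FAST_LOAD_FAST a,t → push -9,6. Stack: [-9, 6]
BINARY_OP | → -9 | 6 = -9. Stack: [-9]
STORE_FAST u → u=-9. Stack: []
LOAD_FAST_LOAD_FAST a,t → push -9,6. Stack: [-9, 6]
COMPARE_OP bool(!=) → -9 vs 6 = True. Stack: [True]
POP_JUMP_IF_FALSE → pop True; no jump. Stack: []
LOAD_FAST_LOAD_FAST t,u → push 6,-9. Stack: [6, -9]
BINARY_OP // → 6 // -9 = -1. Stack: [-1]
LOAD_FAST_LOAD_FAST u,u → push -9,-9. Stack: [-1, -9, -9]
BINARY_OP // → -9 // -9 = 1. Stack: [-1, 1]
BINARY_OP | → -1 | 1 = -1. Stack: [-1]
STORE_FAST n → n=-1. Stack: []
LOAD_CONST → push 11. Stack: [11]
LOAD_FAST u → push -9. Stack: [11, -9]
BINARY_OP * → 11 * -9 = -99. Stack: [-99]
LOAD_FAST t → push 6. Stack: [-99, 6]
BINARY_OP % → -99 % 6 = 3. Stack: [3]
STORE_FAST m → m=3. Stack: []
LOAD_CONST → push 9. Stack: [9]
LOAD_FAST_LOAD_FAST n,n → push -1,-1. Stack: [9, -1, -1]
BINARY_OP - → -1 - -1 = 0. Stack: [9, 0]
BINARY_OP & → 9 & 0 = 0. Stack: [0]
STORE_FAST q → q=0. Stack: []
LOAD_FAST n → push -1. Stack: [-1]
RETURN_VALUE → return -1.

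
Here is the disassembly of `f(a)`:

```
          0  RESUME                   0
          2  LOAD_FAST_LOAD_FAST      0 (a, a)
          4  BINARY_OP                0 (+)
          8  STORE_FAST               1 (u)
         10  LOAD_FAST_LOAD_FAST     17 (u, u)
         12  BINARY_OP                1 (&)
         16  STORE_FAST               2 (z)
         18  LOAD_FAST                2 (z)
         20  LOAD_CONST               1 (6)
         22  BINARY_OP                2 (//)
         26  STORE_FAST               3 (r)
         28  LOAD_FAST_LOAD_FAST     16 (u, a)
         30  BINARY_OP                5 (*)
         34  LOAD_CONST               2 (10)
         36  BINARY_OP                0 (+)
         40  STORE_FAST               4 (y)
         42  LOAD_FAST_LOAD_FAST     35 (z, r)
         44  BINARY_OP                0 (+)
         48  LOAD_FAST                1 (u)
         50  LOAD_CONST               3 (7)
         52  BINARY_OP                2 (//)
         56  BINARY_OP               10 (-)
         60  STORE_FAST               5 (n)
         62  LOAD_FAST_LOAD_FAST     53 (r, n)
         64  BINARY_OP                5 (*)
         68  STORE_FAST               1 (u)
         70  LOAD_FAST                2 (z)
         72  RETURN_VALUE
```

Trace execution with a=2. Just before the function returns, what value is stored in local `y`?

LOAD_FAST_LOAD_FAST a,a → push 2,2. Stack: [2, 2]
BINARY_OP + → 2 + 2 = 4. Stack: [4]
STORE_FAST u → u=4. Stack: []
LOAD_FAST_LOAD_FAST u,u → push 4,4. Stack: [4, 4]
BINARY_OP & → 4 & 4 = 4. Stack: [4]
STORE_FAST z → z=4. Stack: []
LOAD_FAST z → push 4. Stack: [4]
LOAD_CONST → push 6. Stack: [4, 6]
BINARY_OP // → 4 // 6 = 0. Stack: [0]
STORE_FAST r → r=0. Stack: []
LOAD_FAST_LOAD_FAST u,a → push 4,2. Stack: [4, 2]
BINARY_OP * → 4 * 2 = 8. Stack: [8]
LOAD_CONST → push 10. Stack: [8, 10]
BINARY_OP + → 8 + 10 = 18. Stack: [18]
STORE_FAST y → y=18. Stack: []
LOAD_FAST_LOAD_FAST z,r → push 4,0. Stack: [4, 0]
BINARY_OP + → 4 + 0 = 4. Stack: [4]
LOAD_FAST u → push 4. Stack: [4, 4]
LOAD_CONST → push 7. Stack: [4, 4, 7]
BINARY_OP // → 4 // 7 = 0. Stack: [4, 0]
BINARY_OP - → 4 - 0 = 4. Stack: [4]
STORE_FAST n → n=4. Stack: []
LOAD_FAST_LOAD_FAST r,n → push 0,4. Stack: [0, 4]
BINARY_OP * → 0 * 4 = 0. Stack: [0]
STORE_FAST u → u=0. Stack: []
LOAD_FAST z → push 4. Stack: [4]
RETURN_VALUE → return 4.

18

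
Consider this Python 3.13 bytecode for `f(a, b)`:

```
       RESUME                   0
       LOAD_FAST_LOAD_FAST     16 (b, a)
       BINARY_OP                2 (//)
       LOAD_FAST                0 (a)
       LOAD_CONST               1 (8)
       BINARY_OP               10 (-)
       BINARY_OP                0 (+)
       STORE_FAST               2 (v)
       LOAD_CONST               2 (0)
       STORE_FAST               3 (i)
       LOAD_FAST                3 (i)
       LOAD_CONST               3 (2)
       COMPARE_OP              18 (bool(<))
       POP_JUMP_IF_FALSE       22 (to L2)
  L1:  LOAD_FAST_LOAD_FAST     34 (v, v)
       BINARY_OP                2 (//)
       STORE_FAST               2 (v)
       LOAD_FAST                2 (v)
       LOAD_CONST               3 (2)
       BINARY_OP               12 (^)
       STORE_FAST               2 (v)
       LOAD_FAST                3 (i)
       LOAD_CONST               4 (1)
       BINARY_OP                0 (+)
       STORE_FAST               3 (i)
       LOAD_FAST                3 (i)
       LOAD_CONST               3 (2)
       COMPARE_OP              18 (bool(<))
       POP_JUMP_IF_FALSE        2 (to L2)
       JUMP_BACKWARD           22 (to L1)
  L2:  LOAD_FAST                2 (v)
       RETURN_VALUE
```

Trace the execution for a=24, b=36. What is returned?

LOAD_FAST_LOAD_FAST b,a → push 36,24. Stack: [36, 24]
BINARY_OP // → 36 // 24 = 1. Stack: [1]
LOAD_FAST a → push 24. Stack: [1, 24]
LOAD_CONST → push 8. Stack: [1, 24, 8]
BINARY_OP - → 24 - 8 = 16. Stack: [1, 16]
BINARY_OP + → 1 + 16 = 17. Stack: [17]
STORE_FAST v → v=17. Stack: []
LOAD_CONST → push 0. Stack: [0]
STORE_FAST i → i=0. Stack: []
LOAD_FAST i → push 0. Stack: [0]
LOAD_CONST → push 2. Stack: [0, 2]
COMPARE_OP bool(<) → 0 vs 2 = True. Stack: [True]
POP_JUMP_IF_FALSE → pop True; no jump. Stack: []
LOAD_FAST_LOAD_FAST v,v → push 17,17. Stack: [17, 17]
BINARY_OP // → 17 // 17 = 1. Stack: [1]
STORE_FAST v → v=1. Stack: []
LOAD_FAST v → push 1. Stack: [1]
LOAD_CONST → push 2. Stack: [1, 2]
BINARY_OP ^ → 1 ^ 2 = 3. Stack: [3]
STORE_FAST v → v=3. Stack: []
LOAD_FAST i → push 0. Stack: [0]
LOAD_CONST → push 1. Stack: [0, 1]
BINARY_OP + → 0 + 1 = 1. Stack: [1]
STORE_FAST i → i=1. Stack: []
LOAD_FAST i → push 1. Stack: [1]
LOAD_CONST → push 2. Stack: [1, 2]
COMPARE_OP bool(<) → 1 vs 2 = True. Stack: [True]
POP_JUMP_IF_FALSE → pop True; no jump. Stack: []
LOAD_FAST_LOAD_FAST v,v → push 3,3. Stack: [3, 3]
BINARY_OP // → 3 // 3 = 1. Stack: [1]
STORE_FAST v → v=1. Stack: []
LOAD_FAST v → push 1. Stack: [1]
LOAD_CONST → push 2. Stack: [1, 2]
BINARY_OP ^ → 1 ^ 2 = 3. Stack: [3]
STORE_FAST v → v=3. Stack: []
LOAD_FAST i → push 1. Stack: [1]
LOAD_CONST → push 1. Stack: [1, 1]
BINARY_OP + → 1 + 1 = 2. Stack: [2]
STORE_FAST i → i=2. Stack: []
LOAD_FAST i → push 2. Stack: [2]
LOAD_CONST → push 2. Stack: [2, 2]
COMPARE_OP bool(<) → 2 vs 2 = False. Stack: [False]
POP_JUMP_IF_FALSE → pop False; jump. Stack: []
LOAD_FAST v → push 3. Stack: [3]
RETURN_VALUE → return 3.

3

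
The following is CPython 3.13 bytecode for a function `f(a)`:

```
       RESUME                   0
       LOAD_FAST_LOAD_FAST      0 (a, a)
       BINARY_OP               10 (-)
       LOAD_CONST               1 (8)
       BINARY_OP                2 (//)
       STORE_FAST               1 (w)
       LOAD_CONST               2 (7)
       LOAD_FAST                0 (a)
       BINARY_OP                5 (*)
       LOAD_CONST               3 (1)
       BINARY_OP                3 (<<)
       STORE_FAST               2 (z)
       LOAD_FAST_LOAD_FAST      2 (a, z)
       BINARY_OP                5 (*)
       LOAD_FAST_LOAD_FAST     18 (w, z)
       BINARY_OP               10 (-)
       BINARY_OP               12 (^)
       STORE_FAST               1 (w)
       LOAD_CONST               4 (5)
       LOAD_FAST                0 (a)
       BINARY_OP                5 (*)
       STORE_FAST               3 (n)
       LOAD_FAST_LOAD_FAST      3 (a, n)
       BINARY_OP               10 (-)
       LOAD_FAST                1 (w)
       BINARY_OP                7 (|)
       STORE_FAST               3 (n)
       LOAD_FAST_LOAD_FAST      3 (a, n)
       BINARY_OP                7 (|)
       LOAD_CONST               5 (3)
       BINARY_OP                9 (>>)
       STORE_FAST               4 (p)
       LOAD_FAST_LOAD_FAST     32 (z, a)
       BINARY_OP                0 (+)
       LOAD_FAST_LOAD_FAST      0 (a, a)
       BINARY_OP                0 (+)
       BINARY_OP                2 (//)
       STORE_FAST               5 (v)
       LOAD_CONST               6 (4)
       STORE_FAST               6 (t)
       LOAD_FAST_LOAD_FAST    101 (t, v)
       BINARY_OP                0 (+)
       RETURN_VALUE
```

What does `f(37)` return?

LOAD_FAST_LOAD_FAST a,a → push 37,37. Stack: [37, 37]
BINARY_OP - → 37 - 37 = 0. Stack: [0]
LOAD_CONST → push 8. Stack: [0, 8]
BINARY_OP // → 0 // 8 = 0. Stack: [0]
STORE_FAST w → w=0. Stack: []
LOAD_CONST → push 7. Stack: [7]
LOAD_FAST a → push 37. Stack: [7, 37]
BINARY_OP * → 7 * 37 = 259. Stack: [259]
LOAD_CONST → push 1. Stack: [259, 1]
BINARY_OP << → 259 << 1 = 518. Stack: [518]
STORE_FAST z → z=518. Stack: []
LOAD_FAST_LOAD_FAST a,z → push 37,518. Stack: [37, 518]
BINARY_OP * → 37 * 518 = 19166. Stack: [19166]
LOAD_FAST_LOAD_FAST w,z → push 0,518. Stack: [19166, 0, 518]
BINARY_OP - → 0 - 518 = -518. Stack: [19166, -518]
BINARY_OP ^ → 19166 ^ -518 = -18652. Stack: [-18652]
STORE_FAST w → w=-18652. Stack: []
LOAD_CONST → push 5. Stack: [5]
LOAD_FAST a → push 37. Stack: [5, 37]
BINARY_OP * → 5 * 37 = 185. Stack: [185]
STORE_FAST n → n=185. Stack: []
LOAD_FAST_LOAD_FAST a,n → push 37,185. Stack: [37, 185]
BINARY_OP - → 37 - 185 = -148. Stack: [-148]
LOAD_FAST w → push -18652. Stack: [-148, -18652]
BINARY_OP | → -148 | -18652 = -148. Stack: [-148]
STORE_FAST n → n=-148. Stack: []
LOAD_FAST_LOAD_FAST a,n → push 37,-148. Stack: [37, -148]
BINARY_OP | → 37 | -148 = -147. Stack: [-147]
LOAD_CONST → push 3. Stack: [-147, 3]
BINARY_OP >> → -147 >> 3 = -19. Stack: [-19]
STORE_FAST p → p=-19. Stack: []
LOAD_FAST_LOAD_FAST z,a → push 518,37. Stack: [518, 37]
BINARY_OP + → 518 + 37 = 555. Stack: [555]
LOAD_FAST_LOAD_FAST a,a → push 37,37. Stack: [555, 37, 37]
BINARY_OP + → 37 + 37 = 74. Stack: [555, 74]
BINARY_OP // → 555 // 74 = 7. Stack: [7]
STORE_FAST v → v=7. Stack: []
LOAD_CONST → push 4. Stack: [4]
STORE_FAST t → t=4. Stack: []
LOAD_FAST_LOAD_FAST t,v → push 4,7. Stack: [4, 7]
BINARY_OP + → 4 + 7 = 11. Stack: [11]
RETURN_VALUE → return 11.

11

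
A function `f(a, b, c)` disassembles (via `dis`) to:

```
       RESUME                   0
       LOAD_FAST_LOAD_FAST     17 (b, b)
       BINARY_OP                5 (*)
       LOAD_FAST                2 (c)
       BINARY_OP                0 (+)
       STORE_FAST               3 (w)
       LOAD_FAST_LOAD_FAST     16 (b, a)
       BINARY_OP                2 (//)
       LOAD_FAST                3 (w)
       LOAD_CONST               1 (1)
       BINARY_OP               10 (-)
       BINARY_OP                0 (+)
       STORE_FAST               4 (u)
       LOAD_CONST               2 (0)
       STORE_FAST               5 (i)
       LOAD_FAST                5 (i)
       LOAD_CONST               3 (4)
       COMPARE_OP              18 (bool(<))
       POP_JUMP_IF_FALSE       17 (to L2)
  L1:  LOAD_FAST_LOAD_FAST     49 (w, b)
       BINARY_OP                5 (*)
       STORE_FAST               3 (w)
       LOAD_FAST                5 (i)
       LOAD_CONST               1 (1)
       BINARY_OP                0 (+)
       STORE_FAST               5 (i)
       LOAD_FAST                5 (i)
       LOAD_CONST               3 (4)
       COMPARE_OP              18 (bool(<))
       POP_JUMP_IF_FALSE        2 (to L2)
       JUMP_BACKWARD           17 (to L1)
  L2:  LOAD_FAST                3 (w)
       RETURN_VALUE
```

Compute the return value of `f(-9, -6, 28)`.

LOAD_FAST_LOAD_FAST b,b → push -6,-6
BINARY_OP * → -6 * -6 = 36
LOAD_FAST c → push 28
BINARY_OP + → 36 + 28 = 64
STORE_FAST w → w=64
LOAD_FAST_LOAD_FAST b,a → push -6,-9
BINARY_OP // → -6 // -9 = 0
LOAD_FAST w → push 64
LOAD_CONST → push 1
BINARY_OP - → 64 - 1 = 63
BINARY_OP + → 0 + 63 = 63
STORE_FAST u → u=63
LOAD_CONST → push 0
STORE_FAST i → i=0
LOAD_FAST i → push 0
LOAD_CONST → push 4
COMPARE_OP bool(<) → 0 vs 4 = True
POP_JUMP_IF_FALSE → pop True; no jump
LOAD_FAST_LOAD_FAST w,b → push 64,-6
BINARY_OP * → 64 * -6 = -384
STORE_FAST w → w=-384
LOAD_FAST i → push 0
LOAD_CONST → push 1
BINARY_OP + → 0 + 1 = 1
STORE_FAST i → i=1
LOAD_FAST i → push 1
LOAD_CONST → push 4
COMPARE_OP bool(<) → 1 vs 4 = True
POP_JUMP_IF_FALSE → pop True; no jump
LOAD_FAST_LOAD_FAST w,b → push -384,-6
BINARY_OP * → -384 * -6 = 2304
STORE_FAST w → w=2304
LOAD_FAST i → push 1
LOAD_CONST → push 1
BINARY_OP + → 1 + 1 = 2
STORE_FAST i → i=2
LOAD_FAST i → push 2
LOAD_CONST → push 4
COMPARE_OP bool(<) → 2 vs 4 = True
POP_JUMP_IF_FALSE → pop True; no jump
LOAD_FAST_LOAD_FAST w,b → push 2304,-6
BINARY_OP * → 2304 * -6 = -13824
STORE_FAST w → w=-13824
LOAD_FAST i → push 2
LOAD_CONST → push 1
BINARY_OP + → 2 + 1 = 3
STORE_FAST i → i=3
LOAD_FAST i → push 3
LOAD_CONST → push 4
COMPARE_OP bool(<) → 3 vs 4 = True
POP_JUMP_IF_FALSE → pop True; no jump
LOAD_FAST_LOAD_FAST w,b → push -13824,-6
BINARY_OP * → -13824 * -6 = 82944
STORE_FAST w → w=82944
LOAD_FAST i → push 3
LOAD_CONST → push 1
BINARY_OP + → 3 + 1 = 4
STORE_FAST i → i=4
LOAD_FAST i → push 4
LOAD_CONST → push 4
COMPARE_OP bool(<) → 4 vs 4 = False
POP_JUMP_IF_FALSE → pop False; jump
LOAD_FAST w → push 82944
RETURN_VALUE → return 82944.

82944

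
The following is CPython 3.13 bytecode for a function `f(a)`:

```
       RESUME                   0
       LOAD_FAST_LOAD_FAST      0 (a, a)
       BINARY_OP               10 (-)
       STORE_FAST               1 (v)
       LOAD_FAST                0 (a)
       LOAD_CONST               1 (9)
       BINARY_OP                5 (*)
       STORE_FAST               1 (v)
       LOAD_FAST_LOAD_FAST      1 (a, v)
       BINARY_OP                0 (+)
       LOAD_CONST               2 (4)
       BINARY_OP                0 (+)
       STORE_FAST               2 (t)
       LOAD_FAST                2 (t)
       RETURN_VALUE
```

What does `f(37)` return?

374

LOAD_FAST_LOAD_FAST a,a → push 37,37. Stack: [37, 37]
BINARY_OP - → 37 - 37 = 0. Stack: [0]
STORE_FAST v → v=0. Stack: []
LOAD_FAST a → push 37. Stack: [37]
LOAD_CONST → push 9. Stack: [37, 9]
BINARY_OP * → 37 * 9 = 333. Stack: [333]
STORE_FAST v → v=333. Stack: []
LOAD_FAST_LOAD_FAST a,v → push 37,333. Stack: [37, 333]
BINARY_OP + → 37 + 333 = 370. Stack: [370]
LOAD_CONST → push 4. Stack: [370, 4]
BINARY_OP + → 370 + 4 = 374. Stack: [374]
STORE_FAST t → t=374. Stack: []
LOAD_FAST t → push 374. Stack: [374]
RETURN_VALUE → return 374.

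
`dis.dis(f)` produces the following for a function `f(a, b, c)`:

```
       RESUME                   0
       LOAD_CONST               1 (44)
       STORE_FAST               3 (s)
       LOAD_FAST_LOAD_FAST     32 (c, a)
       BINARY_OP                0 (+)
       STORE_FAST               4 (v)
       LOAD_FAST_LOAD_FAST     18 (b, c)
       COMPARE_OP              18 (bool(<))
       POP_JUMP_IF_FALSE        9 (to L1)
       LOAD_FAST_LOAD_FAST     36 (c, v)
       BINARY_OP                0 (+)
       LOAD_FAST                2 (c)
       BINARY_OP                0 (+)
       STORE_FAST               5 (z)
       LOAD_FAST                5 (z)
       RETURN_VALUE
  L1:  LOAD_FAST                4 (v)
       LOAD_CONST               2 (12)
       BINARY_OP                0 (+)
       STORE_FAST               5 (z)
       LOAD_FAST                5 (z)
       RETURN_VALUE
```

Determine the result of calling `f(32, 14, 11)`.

LOAD_CONST → push 44. Stack: [44]
STORE_FAST s → s=44. Stack: []
LOAD_FAST_LOAD_FAST c,a → push 11,32. Stack: [11, 32]
BINARY_OP + → 11 + 32 = 43. Stack: [43]
STORE_FAST v → v=43. Stack: []
LOAD_FAST_LOAD_FAST b,c → push 14,11. Stack: [14, 11]
COMPARE_OP bool(<) → 14 vs 11 = False. Stack: [False]
POP_JUMP_IF_FALSE → pop False; jump. Stack: []
LOAD_FAST v → push 43. Stack: [43]
LOAD_CONST → push 12. Stack: [43, 12]
BINARY_OP + → 43 + 12 = 55. Stack: [55]
STORE_FAST z → z=55. Stack: []
LOAD_FAST z → push 55. Stack: [55]
RETURN_VALUE → return 55.

55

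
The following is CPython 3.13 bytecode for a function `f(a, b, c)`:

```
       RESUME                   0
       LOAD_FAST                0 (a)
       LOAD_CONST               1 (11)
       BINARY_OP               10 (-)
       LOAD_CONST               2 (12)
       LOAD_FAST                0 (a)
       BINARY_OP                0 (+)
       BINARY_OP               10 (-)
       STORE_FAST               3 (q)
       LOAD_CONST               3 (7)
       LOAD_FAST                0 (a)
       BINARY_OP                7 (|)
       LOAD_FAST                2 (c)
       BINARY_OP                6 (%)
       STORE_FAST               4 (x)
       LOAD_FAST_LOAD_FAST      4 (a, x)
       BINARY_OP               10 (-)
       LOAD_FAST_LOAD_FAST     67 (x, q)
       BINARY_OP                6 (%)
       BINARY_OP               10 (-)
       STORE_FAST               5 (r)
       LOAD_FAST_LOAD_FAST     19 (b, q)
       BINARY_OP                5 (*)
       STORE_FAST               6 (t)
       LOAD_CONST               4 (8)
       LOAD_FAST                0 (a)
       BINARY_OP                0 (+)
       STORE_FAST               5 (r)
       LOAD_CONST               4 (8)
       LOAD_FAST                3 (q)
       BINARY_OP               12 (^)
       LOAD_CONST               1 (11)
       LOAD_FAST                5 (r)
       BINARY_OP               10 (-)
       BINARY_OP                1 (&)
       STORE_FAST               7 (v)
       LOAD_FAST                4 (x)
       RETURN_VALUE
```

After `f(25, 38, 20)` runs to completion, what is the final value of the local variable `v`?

-32

LOAD_FAST a → push 25. Stack: [25]
LOAD_CONST → push 11. Stack: [25, 11]
BINARY_OP - → 25 - 11 = 14. Stack: [14]
LOAD_CONST → push 12. Stack: [14, 12]
LOAD_FAST a → push 25. Stack: [14, 12, 25]
BINARY_OP + → 12 + 25 = 37. Stack: [14, 37]
BINARY_OP - → 14 - 37 = -23. Stack: [-23]
STORE_FAST q → q=-23. Stack: []
LOAD_CONST → push 7. Stack: [7]
LOAD_FAST a → push 25. Stack: [7, 25]
BINARY_OP | → 7 | 25 = 31. Stack: [31]
LOAD_FAST c → push 20. Stack: [31, 20]
BINARY_OP % → 31 % 20 = 11. Stack: [11]
STORE_FAST x → x=11. Stack: []
LOAD_FAST_LOAD_FAST a,x → push 25,11. Stack: [25, 11]
BINARY_OP - → 25 - 11 = 14. Stack: [14]
LOAD_FAST_LOAD_FAST x,q → push 11,-23. Stack: [14, 11, -23]
BINARY_OP % → 11 % -23 = -12. Stack: [14, -12]
BINARY_OP - → 14 - -12 = 26. Stack: [26]
STORE_FAST r → r=26. Stack: []
LOAD_FAST_LOAD_FAST b,q → push 38,-23. Stack: [38, -23]
BINARY_OP * → 38 * -23 = -874. Stack: [-874]
STORE_FAST t → t=-874. Stack: []
LOAD_CONST → push 8. Stack: [8]
LOAD_FAST a → push 25. Stack: [8, 25]
BINARY_OP + → 8 + 25 = 33. Stack: [33]
STORE_FAST r → r=33. Stack: []
LOAD_CONST → push 8. Stack: [8]
LOAD_FAST q → push -23. Stack: [8, -23]
BINARY_OP ^ → 8 ^ -23 = -31. Stack: [-31]
LOAD_CONST → push 11. Stack: [-31, 11]
LOAD_FAST r → push 33. Stack: [-31, 11, 33]
BINARY_OP - → 11 - 33 = -22. Stack: [-31, -22]
BINARY_OP & → -31 & -22 = -32. Stack: [-32]
STORE_FAST v → v=-32. Stack: []
LOAD_FAST x → push 11. Stack: [11]
RETURN_VALUE → return 11.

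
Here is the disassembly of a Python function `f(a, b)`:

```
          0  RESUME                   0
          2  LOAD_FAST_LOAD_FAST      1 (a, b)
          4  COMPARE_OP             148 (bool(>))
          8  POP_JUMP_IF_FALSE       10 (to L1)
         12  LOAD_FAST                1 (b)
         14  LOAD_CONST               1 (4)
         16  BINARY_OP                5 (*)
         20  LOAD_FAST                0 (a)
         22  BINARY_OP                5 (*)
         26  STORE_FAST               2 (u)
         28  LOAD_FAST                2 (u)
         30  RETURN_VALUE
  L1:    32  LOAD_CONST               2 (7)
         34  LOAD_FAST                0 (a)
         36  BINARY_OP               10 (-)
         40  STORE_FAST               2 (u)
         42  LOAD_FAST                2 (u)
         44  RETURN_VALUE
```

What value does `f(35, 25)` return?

3500

LOAD_FAST_LOAD_FAST a,b → push 35,25. Stack: [35, 25]
COMPARE_OP bool(>) → 35 vs 25 = True. Stack: [True]
POP_JUMP_IF_FALSE → pop True; no jump. Stack: []
LOAD_FAST b → push 25. Stack: [25]
LOAD_CONST → push 4. Stack: [25, 4]
BINARY_OP * → 25 * 4 = 100. Stack: [100]
LOAD_FAST a → push 35. Stack: [100, 35]
BINARY_OP * → 100 * 35 = 3500. Stack: [3500]
STORE_FAST u → u=3500. Stack: []
LOAD_FAST u → push 3500. Stack: [3500]
RETURN_VALUE → return 3500.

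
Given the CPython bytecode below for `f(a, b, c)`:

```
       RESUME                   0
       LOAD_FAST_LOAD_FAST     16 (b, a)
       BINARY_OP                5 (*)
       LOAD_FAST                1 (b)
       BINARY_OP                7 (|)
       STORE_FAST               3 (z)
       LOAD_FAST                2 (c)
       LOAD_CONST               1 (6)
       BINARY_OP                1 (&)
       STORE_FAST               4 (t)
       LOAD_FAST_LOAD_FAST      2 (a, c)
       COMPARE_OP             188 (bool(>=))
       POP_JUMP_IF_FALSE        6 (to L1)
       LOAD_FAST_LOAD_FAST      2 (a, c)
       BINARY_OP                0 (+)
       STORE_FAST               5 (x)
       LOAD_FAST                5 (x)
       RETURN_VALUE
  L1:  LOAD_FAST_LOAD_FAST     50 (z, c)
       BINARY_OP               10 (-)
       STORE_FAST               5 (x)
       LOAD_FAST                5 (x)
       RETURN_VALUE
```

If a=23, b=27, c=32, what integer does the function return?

607

LOAD_FAST_LOAD_FAST b,a → push 27,23. Stack: [27, 23]
BINARY_OP * → 27 * 23 = 621. Stack: [621]
LOAD_FAST b → push 27. Stack: [621, 27]
BINARY_OP | → 621 | 27 = 639. Stack: [639]
STORE_FAST z → z=639. Stack: []
LOAD_FAST c → push 32. Stack: [32]
LOAD_CONST → push 6. Stack: [32, 6]
BINARY_OP & → 32 & 6 = 0. Stack: [0]
STORE_FAST t → t=0. Stack: []
LOAD_FAST_LOAD_FAST a,c → push 23,32. Stack: [23, 32]
COMPARE_OP bool(>=) → 23 vs 32 = False. Stack: [False]
POP_JUMP_IF_FALSE → pop False; jump. Stack: []
LOAD_FAST_LOAD_FAST z,c → push 639,32. Stack: [639, 32]
BINARY_OP - → 639 - 32 = 607. Stack: [607]
STORE_FAST x → x=607. Stack: []
LOAD_FAST x → push 607. Stack: [607]
RETURN_VALUE → return 607.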